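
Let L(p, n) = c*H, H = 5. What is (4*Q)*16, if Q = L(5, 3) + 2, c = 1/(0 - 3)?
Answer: 64/3 ≈ 21.333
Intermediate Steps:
c = -⅓ (c = 1/(-3) = -⅓ ≈ -0.33333)
L(p, n) = -5/3 (L(p, n) = -⅓*5 = -5/3)
Q = ⅓ (Q = -5/3 + 2 = ⅓ ≈ 0.33333)
(4*Q)*16 = (4*(⅓))*16 = (4/3)*16 = 64/3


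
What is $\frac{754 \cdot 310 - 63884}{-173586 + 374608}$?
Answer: $\frac{84928}{100511} \approx 0.84496$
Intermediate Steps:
$\frac{754 \cdot 310 - 63884}{-173586 + 374608} = \frac{233740 - 63884}{201022} = 169856 \cdot \frac{1}{201022} = \frac{84928}{100511}$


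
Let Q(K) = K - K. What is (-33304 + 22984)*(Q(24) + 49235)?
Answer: -508105200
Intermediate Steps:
Q(K) = 0
(-33304 + 22984)*(Q(24) + 49235) = (-33304 + 22984)*(0 + 49235) = -10320*49235 = -508105200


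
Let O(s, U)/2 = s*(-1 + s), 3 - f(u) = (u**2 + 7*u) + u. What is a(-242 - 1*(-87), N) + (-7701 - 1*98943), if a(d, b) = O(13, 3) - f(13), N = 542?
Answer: -106062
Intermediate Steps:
f(u) = 3 - u**2 - 8*u (f(u) = 3 - ((u**2 + 7*u) + u) = 3 - (u**2 + 8*u) = 3 + (-u**2 - 8*u) = 3 - u**2 - 8*u)
O(s, U) = 2*s*(-1 + s) (O(s, U) = 2*(s*(-1 + s)) = 2*s*(-1 + s))
a(d, b) = 582 (a(d, b) = 2*13*(-1 + 13) - (3 - 1*13**2 - 8*13) = 2*13*12 - (3 - 1*169 - 104) = 312 - (3 - 169 - 104) = 312 - 1*(-270) = 312 + 270 = 582)
a(-242 - 1*(-87), N) + (-7701 - 1*98943) = 582 + (-7701 - 1*98943) = 582 + (-7701 - 98943) = 582 - 106644 = -106062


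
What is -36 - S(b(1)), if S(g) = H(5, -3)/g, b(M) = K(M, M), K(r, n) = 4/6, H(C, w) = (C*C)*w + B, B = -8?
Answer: 177/2 ≈ 88.500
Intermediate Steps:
H(C, w) = -8 + w*C² (H(C, w) = (C*C)*w - 8 = C²*w - 8 = w*C² - 8 = -8 + w*C²)
K(r, n) = ⅔ (K(r, n) = 4*(⅙) = ⅔)
b(M) = ⅔
S(g) = -83/g (S(g) = (-8 - 3*5²)/g = (-8 - 3*25)/g = (-8 - 75)/g = -83/g)
-36 - S(b(1)) = -36 - (-83)/⅔ = -36 - (-83)*3/2 = -36 - 1*(-249/2) = -36 + 249/2 = 177/2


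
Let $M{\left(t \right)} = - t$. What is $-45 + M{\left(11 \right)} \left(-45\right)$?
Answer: $450$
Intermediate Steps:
$-45 + M{\left(11 \right)} \left(-45\right) = -45 + \left(-1\right) 11 \left(-45\right) = -45 - -495 = -45 + 495 = 450$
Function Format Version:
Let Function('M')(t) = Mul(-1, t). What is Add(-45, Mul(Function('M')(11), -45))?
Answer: 450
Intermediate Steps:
Add(-45, Mul(Function('M')(11), -45)) = Add(-45, Mul(Mul(-1, 11), -45)) = Add(-45, Mul(-11, -45)) = Add(-45, 495) = 450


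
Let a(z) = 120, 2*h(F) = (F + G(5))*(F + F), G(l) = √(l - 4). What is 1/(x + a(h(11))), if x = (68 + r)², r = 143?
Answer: 1/44641 ≈ 2.2401e-5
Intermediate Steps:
G(l) = √(-4 + l)
x = 44521 (x = (68 + 143)² = 211² = 44521)
h(F) = F*(1 + F) (h(F) = ((F + √(-4 + 5))*(F + F))/2 = ((F + √1)*(2*F))/2 = ((F + 1)*(2*F))/2 = ((1 + F)*(2*F))/2 = (2*F*(1 + F))/2 = F*(1 + F))
1/(x + a(h(11))) = 1/(44521 + 120) = 1/44641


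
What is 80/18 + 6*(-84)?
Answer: -4496/9 ≈ -499.56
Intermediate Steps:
80/18 + 6*(-84) = 80*(1/18) - 504 = 40/9 - 504 = -4496/9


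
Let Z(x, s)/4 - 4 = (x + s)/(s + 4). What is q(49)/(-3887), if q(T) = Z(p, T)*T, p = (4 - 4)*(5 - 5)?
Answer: -51156/206011 ≈ -0.24832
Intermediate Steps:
p = 0 (p = 0*0 = 0)
Z(x, s) = 16 + 4*(s + x)/(4 + s) (Z(x, s) = 16 + 4*((x + s)/(s + 4)) = 16 + 4*((s + x)/(4 + s)) = 16 + 4*(s + x)/(4 + s))
q(T) = 4*T*(16 + 5*T)/(4 + T) (q(T) = (4*(16 + 0 + 5*T)/(4 + T))*T = (4*(16 + 5*T)/(4 + T))*T = 4*T*(16 + 5*T)/(4 + T))
q(49)/(-3887) = (4*49*(16 + 5*49)/(4 + 49))/(-3887) = (4*49*(16 + 245)/53)*(-1/3887) = (4*49*(1/53)*261)*(-1/3887) = (51156/53)*(-1/3887) = -51156/206011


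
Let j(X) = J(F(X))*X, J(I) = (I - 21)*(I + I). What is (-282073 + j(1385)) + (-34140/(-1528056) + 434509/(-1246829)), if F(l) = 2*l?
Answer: 3348832220637381963917/158768711202 ≈ 2.1093e+10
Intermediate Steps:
J(I) = 2*I*(-21 + I) (J(I) = (-21 + I)*(2*I) = 2*I*(-21 + I))
j(X) = 4*X**2*(-21 + 2*X) (j(X) = (2*(2*X)*(-21 + 2*X))*X = (4*X*(-21 + 2*X))*X = 4*X**2*(-21 + 2*X))
(-282073 + j(1385)) + (-34140/(-1528056) + 434509/(-1246829)) = (-282073 + 1385**2*(-84 + 8*1385)) + (-34140/(-1528056) + 434509/(-1246829)) = (-282073 + 1918225*(-84 + 11080)) + (-34140*(-1/1528056) + 434509*(-1/1246829)) = (-282073 + 1918225*10996) + (2845/127338 - 434509/1246829) = (-282073 + 21092802100) - 51782278537/158768711202 = 21092520027 - 51782278537/158768711202 = 3348832220637381963917/158768711202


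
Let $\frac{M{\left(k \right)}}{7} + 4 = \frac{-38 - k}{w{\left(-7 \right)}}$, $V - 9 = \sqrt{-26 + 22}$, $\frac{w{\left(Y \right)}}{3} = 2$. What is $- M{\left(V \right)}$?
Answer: $\frac{497}{6} + \frac{7 i}{3} \approx 82.833 + 2.3333 i$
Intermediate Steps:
$w{\left(Y \right)} = 6$ ($w{\left(Y \right)} = 3 \cdot 2 = 6$)
$V = 9 + 2 i$ ($V = 9 + \sqrt{-26 + 22} = 9 + \sqrt{-4} = 9 + 2 i \approx 9.0 + 2.0 i$)
$M{\left(k \right)} = - \frac{217}{3} - \frac{7 k}{6}$ ($M{\left(k \right)} = -28 + 7 \frac{-38 - k}{6} = -28 + 7 \left(-38 - k\right) \frac{1}{6} = -28 + 7 \left(- \frac{19}{3} - \frac{k}{6}\right) = -28 - \left(\frac{133}{3} + \frac{7 k}{6}\right) = - \frac{217}{3} - \frac{7 k}{6}$)
$- M{\left(V \right)} = - (- \frac{217}{3} - \frac{7 \left(9 + 2 i\right)}{6}) = - (- \frac{217}{3} - \left(\frac{21}{2} + \frac{7 i}{3}\right)) = - (- \frac{497}{6} - \frac{7 i}{3}) = \frac{497}{6} + \frac{7 i}{3}$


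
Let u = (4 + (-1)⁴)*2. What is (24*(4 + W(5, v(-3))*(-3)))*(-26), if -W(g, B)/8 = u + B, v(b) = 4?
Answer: -212160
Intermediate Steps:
u = 10 (u = (4 + 1)*2 = 5*2 = 10)
W(g, B) = -80 - 8*B (W(g, B) = -8*(10 + B) = -80 - 8*B)
(24*(4 + W(5, v(-3))*(-3)))*(-26) = (24*(4 + (-80 - 8*4)*(-3)))*(-26) = (24*(4 + (-80 - 32)*(-3)))*(-26) = (24*(4 - 112*(-3)))*(-26) = (24*(4 + 336))*(-26) = (24*340)*(-26) = 8160*(-26) = -212160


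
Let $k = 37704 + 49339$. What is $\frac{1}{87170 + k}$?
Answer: $\frac{1}{174213} \approx 5.7401 \cdot 10^{-6}$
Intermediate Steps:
$k = 87043$
$\frac{1}{87170 + k} = \frac{1}{87170 + 87043} = \frac{1}{174213}$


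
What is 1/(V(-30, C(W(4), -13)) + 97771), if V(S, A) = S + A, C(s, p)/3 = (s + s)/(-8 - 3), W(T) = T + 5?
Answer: 11/1075097 ≈ 1.0232e-5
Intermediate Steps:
W(T) = 5 + T
C(s, p) = -6*s/11 (C(s, p) = 3*((s + s)/(-8 - 3)) = 3*((2*s)/(-11)) = 3*((2*s)*(-1/11)) = 3*(-2*s/11) = -6*s/11)
V(S, A) = A + S
1/(V(-30, C(W(4), -13)) + 97771) = 1/((-6*(5 + 4)/11 - 30) + 97771) = 1/((-6/11*9 - 30) + 97771) = 1/((-54/11 - 30) + 97771) = 1/(-384/11 + 97771) = 1/(1075097/11) = 11/1075097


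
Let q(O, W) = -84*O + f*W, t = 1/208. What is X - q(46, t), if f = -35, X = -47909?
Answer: -9161325/208 ≈ -44045.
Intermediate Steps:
t = 1/208 ≈ 0.0048077
q(O, W) = -84*O - 35*W
X - q(46, t) = -47909 - (-84*46 - 35*1/208) = -47909 - (-3864 - 35/208) = -47909 - 1*(-803747/208) = -47909 + 803747/208 = -9161325/208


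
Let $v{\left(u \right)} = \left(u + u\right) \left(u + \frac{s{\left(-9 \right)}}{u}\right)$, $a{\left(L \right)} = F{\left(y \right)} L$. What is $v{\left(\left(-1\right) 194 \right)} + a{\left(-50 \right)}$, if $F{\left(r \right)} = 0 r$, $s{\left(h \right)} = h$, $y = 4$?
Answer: $75254$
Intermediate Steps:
$F{\left(r \right)} = 0$
$a{\left(L \right)} = 0$ ($a{\left(L \right)} = 0 L = 0$)
$v{\left(u \right)} = 2 u \left(u - \frac{9}{u}\right)$ ($v{\left(u \right)} = \left(u + u\right) \left(u - \frac{9}{u}\right) = 2 u \left(u - \frac{9}{u}\right)$)
$v{\left(\left(-1\right) 194 \right)} + a{\left(-50 \right)} = \left(-18 + 2 \left(\left(-1\right) 194\right)^{2}\right) + 0 = \left(-18 + 2 \left(-194\right)^{2}\right) + 0 = \left(-18 + 2 \cdot 37636\right) + 0 = \left(-18 + 75272\right) + 0 = 75254 + 0 = 75254$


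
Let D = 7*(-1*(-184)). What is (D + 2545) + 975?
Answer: 4808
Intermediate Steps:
D = 1288 (D = 7*184 = 1288)
(D + 2545) + 975 = (1288 + 2545) + 975 = 3833 + 975 = 4808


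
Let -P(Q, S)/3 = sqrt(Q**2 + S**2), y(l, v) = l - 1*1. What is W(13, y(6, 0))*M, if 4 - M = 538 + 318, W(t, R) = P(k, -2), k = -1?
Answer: 2556*sqrt(5) ≈ 5715.4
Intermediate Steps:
y(l, v) = -1 + l (y(l, v) = l - 1 = -1 + l)
P(Q, S) = -3*sqrt(Q**2 + S**2)
W(t, R) = -3*sqrt(5) (W(t, R) = -3*sqrt((-1)**2 + (-2)**2) = -3*sqrt(1 + 4) = -3*sqrt(5))
M = -852 (M = 4 - (538 + 318) = 4 - 1*856 = 4 - 856 = -852)
W(13, y(6, 0))*M = -3*sqrt(5)*(-852) = 2556*sqrt(5)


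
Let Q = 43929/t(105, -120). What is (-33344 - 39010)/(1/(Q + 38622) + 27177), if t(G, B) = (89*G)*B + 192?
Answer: -1044387818398746/392284155232109 ≈ -2.6623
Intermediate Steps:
t(G, B) = 192 + 89*B*G (t(G, B) = 89*B*G + 192 = 192 + 89*B*G)
Q = -14643/373736 (Q = 43929/(192 + 89*(-120)*105) = 43929/(192 - 1121400) = 43929/(-1121208) = 43929*(-1/1121208) = -14643/373736 ≈ -0.039180)
(-33344 - 39010)/(1/(Q + 38622) + 27177) = (-33344 - 39010)/(1/(-14643/373736 + 38622) + 27177) = -72354/(1/(14434417149/373736) + 27177) = -72354/(373736/14434417149 + 27177) = -72354/392284155232109/14434417149 = -72354*14434417149/392284155232109 = -1044387818398746/392284155232109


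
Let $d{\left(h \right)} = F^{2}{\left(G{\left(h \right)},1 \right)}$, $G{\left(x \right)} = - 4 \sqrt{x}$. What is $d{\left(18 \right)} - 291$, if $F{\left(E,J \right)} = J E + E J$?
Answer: $861$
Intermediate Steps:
$F{\left(E,J \right)} = 2 E J$ ($F{\left(E,J \right)} = E J + E J = 2 E J$)
$d{\left(h \right)} = 64 h$ ($d{\left(h \right)} = \left(2 \left(- 4 \sqrt{h}\right) 1\right)^{2} = \left(- 8 \sqrt{h}\right)^{2} = 64 h$)
$d{\left(18 \right)} - 291 = 64 \cdot 18 - 291 = 1152 - 291 = 861$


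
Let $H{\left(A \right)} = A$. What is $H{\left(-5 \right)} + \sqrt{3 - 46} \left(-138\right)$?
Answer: $-5 - 138 i \sqrt{43} \approx -5.0 - 904.93 i$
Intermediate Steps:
$H{\left(-5 \right)} + \sqrt{3 - 46} \left(-138\right) = -5 + \sqrt{3 - 46} \left(-138\right) = -5 + \sqrt{-43} \left(-138\right) = -5 + i \sqrt{43} \left(-138\right) = -5 - 138 i \sqrt{43}$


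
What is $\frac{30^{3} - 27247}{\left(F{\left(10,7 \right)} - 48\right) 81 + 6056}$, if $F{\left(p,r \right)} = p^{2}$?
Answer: $- \frac{247}{10268} \approx -0.024055$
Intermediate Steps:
$\frac{30^{3} - 27247}{\left(F{\left(10,7 \right)} - 48\right) 81 + 6056} = \frac{30^{3} - 27247}{\left(10^{2} - 48\right) 81 + 6056} = \frac{27000 - 27247}{\left(100 - 48\right) 81 + 6056} = - \frac{247}{52 \cdot 81 + 6056} = - \frac{247}{4212 + 6056} = - \frac{247}{10268}$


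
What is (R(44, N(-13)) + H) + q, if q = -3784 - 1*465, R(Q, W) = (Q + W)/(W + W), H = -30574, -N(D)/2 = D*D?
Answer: -11770027/338 ≈ -34823.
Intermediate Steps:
N(D) = -2*D² (N(D) = -2*D*D = -2*D²)
R(Q, W) = (Q + W)/(2*W) (R(Q, W) = (Q + W)/((2*W)) = (Q + W)*(1/(2*W)) = (Q + W)/(2*W))
q = -4249 (q = -3784 - 465 = -4249)
(R(44, N(-13)) + H) + q = ((44 - 2*(-13)²)/(2*((-2*(-13)²))) - 30574) - 4249 = ((44 - 2*169)/(2*((-2*169))) - 30574) - 4249 = ((½)*(44 - 338)/(-338) - 30574) - 4249 = ((½)*(-1/338)*(-294) - 30574) - 4249 = (147/338 - 30574) - 4249 = -10333865/338 - 4249 = -11770027/338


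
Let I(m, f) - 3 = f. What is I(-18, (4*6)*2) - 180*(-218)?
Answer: 39291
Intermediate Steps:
I(m, f) = 3 + f
I(-18, (4*6)*2) - 180*(-218) = (3 + (4*6)*2) - 180*(-218) = (3 + 24*2) + 39240 = (3 + 48) + 39240 = 51 + 39240 = 39291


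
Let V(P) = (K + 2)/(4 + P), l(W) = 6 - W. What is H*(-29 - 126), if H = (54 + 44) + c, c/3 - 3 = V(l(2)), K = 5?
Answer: -135935/8 ≈ -16992.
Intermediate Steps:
V(P) = 7/(4 + P) (V(P) = (5 + 2)/(4 + P) = 7/(4 + P))
c = 93/8 (c = 9 + 3*(7/(4 + (6 - 1*2))) = 9 + 3*(7/(4 + (6 - 2))) = 9 + 3*(7/(4 + 4)) = 9 + 3*(7/8) = 9 + 21/8 = 93/8 ≈ 11.625)
H = 877/8 (H = (54 + 44) + 93/8 = 98 + 93/8 = 877/8 ≈ 109.63)
H*(-29 - 126) = 877*(-29 - 126)/8 = (877/8)*(-155) = -135935/8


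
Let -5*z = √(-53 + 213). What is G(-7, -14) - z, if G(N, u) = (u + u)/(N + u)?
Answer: 4/3 + 4*√10/5 ≈ 3.8632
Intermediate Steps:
z = -4*√10/5 (z = -√(-53 + 213)/5 = -4*√10/5 ≈ -2.5298)
G(N, u) = 2*u/(N + u) (G(N, u) = (2*u)/(N + u) = 2*u/(N + u))
G(-7, -14) - z = 2*(-14)/(-7 - 14) - (-4)*√10/5 = 2*(-14)/(-21) + 4*√10/5 = 2*(-14)*(-1/21) + 4*√10/5 = 4/3 + 4*√10/5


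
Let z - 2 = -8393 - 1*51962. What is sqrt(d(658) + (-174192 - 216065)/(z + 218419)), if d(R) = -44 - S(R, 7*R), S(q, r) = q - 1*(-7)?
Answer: I*sqrt(17775952355366)/158066 ≈ 26.673*I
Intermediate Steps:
z = -60353 (z = 2 + (-8393 - 1*51962) = 2 + (-8393 - 51962) = 2 - 60355 = -60353)
S(q, r) = 7 + q (S(q, r) = q + 7 = 7 + q)
d(R) = -51 - R (d(R) = -44 - (7 + R) = -44 + (-7 - R) = -51 - R)
sqrt(d(658) + (-174192 - 216065)/(z + 218419)) = sqrt((-51 - 1*658) + (-174192 - 216065)/(-60353 + 218419)) = sqrt((-51 - 658) - 390257/158066) = sqrt(-709 - 390257*1/158066) = sqrt(-709 - 390257/158066) = sqrt(-112459051/158066) = I*sqrt(17775952355366)/158066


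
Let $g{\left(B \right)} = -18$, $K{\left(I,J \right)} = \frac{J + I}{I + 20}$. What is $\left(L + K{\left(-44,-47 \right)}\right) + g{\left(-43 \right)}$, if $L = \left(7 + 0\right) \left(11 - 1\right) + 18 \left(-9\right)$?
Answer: $- \frac{2549}{24} \approx -106.21$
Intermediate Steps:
$K{\left(I,J \right)} = \frac{I + J}{20 + I}$
$L = -92$ ($L = 7 \cdot 10 - 162 = 70 - 162 = -92$)
$\left(L + K{\left(-44,-47 \right)}\right) + g{\left(-43 \right)} = \left(-92 + \frac{-44 - 47}{20 - 44}\right) - 18 = \left(-92 + \frac{1}{-24} \left(-91\right)\right) - 18 = \left(-92 - - \frac{91}{24}\right) - 18 = \left(-92 + \frac{91}{24}\right) - 18 = - \frac{2117}{24} - 18 = - \frac{2549}{24}$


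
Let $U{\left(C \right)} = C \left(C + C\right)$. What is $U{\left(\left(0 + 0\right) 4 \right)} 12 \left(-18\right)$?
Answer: $0$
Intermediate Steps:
$U{\left(C \right)} = 2 C^{2}$ ($U{\left(C \right)} = C 2 C = 2 C^{2}$)
$U{\left(\left(0 + 0\right) 4 \right)} 12 \left(-18\right) = 2 \left(\left(0 + 0\right) 4\right)^{2} \cdot 12 \left(-18\right) = 2 \left(0 \cdot 4\right)^{2} \cdot 12 \left(-18\right) = 2 \cdot 0^{2} \cdot 12 \left(-18\right) = 2 \cdot 0 \cdot 12 \left(-18\right) = 0 \cdot 12 \left(-18\right) = 0 \left(-18\right) = 0$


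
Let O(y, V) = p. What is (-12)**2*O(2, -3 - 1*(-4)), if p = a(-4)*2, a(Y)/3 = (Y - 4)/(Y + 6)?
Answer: -3456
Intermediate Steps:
a(Y) = 3*(-4 + Y)/(6 + Y) (a(Y) = 3*((Y - 4)/(Y + 6)) = 3*((-4 + Y)/(6 + Y)) = 3*(-4 + Y)/(6 + Y))
p = -24 (p = (3*(-4 - 4)/(6 - 4))*2 = (3*(-8)/2)*2 = (3*(1/2)*(-8))*2 = -12*2 = -24)
O(y, V) = -24
(-12)**2*O(2, -3 - 1*(-4)) = (-12)**2*(-24) = 144*(-24) = -3456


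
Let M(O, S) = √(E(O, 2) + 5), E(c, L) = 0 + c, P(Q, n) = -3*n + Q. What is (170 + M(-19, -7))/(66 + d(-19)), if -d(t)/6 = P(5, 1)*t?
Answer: 85/147 + I*√14/294 ≈ 0.57823 + 0.012727*I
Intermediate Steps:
P(Q, n) = Q - 3*n
E(c, L) = c
d(t) = -12*t (d(t) = -6*(5 - 3*1)*t = -6*(5 - 3)*t = -12*t)
M(O, S) = √(5 + O) (M(O, S) = √(O + 5) = √(5 + O))
(170 + M(-19, -7))/(66 + d(-19)) = (170 + √(5 - 19))/(66 - 12*(-19)) = (170 + √(-14))/(66 + 228) = (170 + I*√14)/294 = (170 + I*√14)*(1/294) = 85/147 + I*√14/294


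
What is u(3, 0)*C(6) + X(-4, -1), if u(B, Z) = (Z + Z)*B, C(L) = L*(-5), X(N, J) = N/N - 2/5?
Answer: 3/5 ≈ 0.60000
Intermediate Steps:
X(N, J) = 3/5 (X(N, J) = 1 - 2*1/5 = 1 - 2/5 = 3/5)
C(L) = -5*L
u(B, Z) = 2*B*Z (u(B, Z) = (2*Z)*B = 2*B*Z)
u(3, 0)*C(6) + X(-4, -1) = (2*3*0)*(-5*6) + 3/5 = 0*(-30) + 3/5 = 0 + 3/5 = 3/5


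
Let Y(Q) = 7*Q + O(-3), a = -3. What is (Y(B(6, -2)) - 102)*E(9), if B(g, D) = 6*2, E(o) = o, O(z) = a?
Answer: -189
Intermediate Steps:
O(z) = -3
B(g, D) = 12
Y(Q) = -3 + 7*Q (Y(Q) = 7*Q - 3 = -3 + 7*Q)
(Y(B(6, -2)) - 102)*E(9) = ((-3 + 7*12) - 102)*9 = ((-3 + 84) - 102)*9 = (81 - 102)*9 = -21*9 = -189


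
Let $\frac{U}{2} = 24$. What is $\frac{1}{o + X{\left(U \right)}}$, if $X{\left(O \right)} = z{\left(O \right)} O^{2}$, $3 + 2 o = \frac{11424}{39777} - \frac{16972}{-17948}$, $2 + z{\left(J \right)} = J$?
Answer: $\frac{59493133}{6305267640389} \approx 9.4355 \cdot 10^{-6}$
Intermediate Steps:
$U = 48$ ($U = 2 \cdot 24 = 48$)
$z{\left(J \right)} = -2 + J$
$o = - \frac{52567483}{59493133}$ ($o = - \frac{3}{2} + \frac{\frac{11424}{39777} - \frac{16972}{-17948}}{2} = - \frac{3}{2} + \frac{11424 \cdot \frac{1}{39777} - - \frac{4243}{4487}}{2} = - \frac{3}{2} + \frac{\frac{3808}{13259} + \frac{4243}{4487}}{2} = - \frac{3}{2} + \frac{1}{2} \cdot \frac{73344433}{59493133} = - \frac{3}{2} + \frac{73344433}{118986266} = - \frac{52567483}{59493133} \approx -0.88359$)
$X{\left(O \right)} = O^{2} \left(-2 + O\right)$ ($X{\left(O \right)} = \left(-2 + O\right) O^{2} = O^{2} \left(-2 + O\right)$)
$\frac{1}{o + X{\left(U \right)}} = \frac{1}{- \frac{52567483}{59493133} + 48^{2} \left(-2 + 48\right)} = \frac{1}{- \frac{52567483}{59493133} + 2304 \cdot 46} = \frac{1}{- \frac{52567483}{59493133} + 105984} = \frac{1}{\frac{6305267640389}{59493133}} = \frac{59493133}{6305267640389}$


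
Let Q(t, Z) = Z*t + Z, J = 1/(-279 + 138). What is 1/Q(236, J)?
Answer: -47/79 ≈ -0.59494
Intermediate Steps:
J = -1/141 (J = 1/(-141) = -1/141 ≈ -0.0070922)
Q(t, Z) = Z + Z*t
1/Q(236, J) = 1/(-(1 + 236)/141) = 1/(-1/141*237) = 1/(-79/47) = -47/79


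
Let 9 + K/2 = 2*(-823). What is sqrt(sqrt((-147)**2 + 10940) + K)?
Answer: sqrt(-3310 + 11*sqrt(269)) ≈ 55.943*I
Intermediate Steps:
K = -3310 (K = -18 + 2*(2*(-823)) = -18 + 2*(-1646) = -18 - 3292 = -3310)
sqrt(sqrt((-147)**2 + 10940) + K) = sqrt(sqrt((-147)**2 + 10940) - 3310) = sqrt(sqrt(21609 + 10940) - 3310) = sqrt(sqrt(32549) - 3310) = sqrt(11*sqrt(269) - 3310) = sqrt(-3310 + 11*sqrt(269))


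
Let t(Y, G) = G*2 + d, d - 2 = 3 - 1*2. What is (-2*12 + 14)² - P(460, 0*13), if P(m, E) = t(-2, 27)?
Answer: 43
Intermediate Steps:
d = 3 (d = 2 + (3 - 1*2) = 2 + (3 - 2) = 2 + 1 = 3)
t(Y, G) = 3 + 2*G (t(Y, G) = G*2 + 3 = 2*G + 3 = 3 + 2*G)
P(m, E) = 57 (P(m, E) = 3 + 2*27 = 3 + 54 = 57)
(-2*12 + 14)² - P(460, 0*13) = (-2*12 + 14)² - 1*57 = (-24 + 14)² - 57 = (-10)² - 57 = 100 - 57 = 43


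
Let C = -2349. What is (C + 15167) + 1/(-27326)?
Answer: 350264667/27326 ≈ 12818.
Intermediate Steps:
(C + 15167) + 1/(-27326) = (-2349 + 15167) + 1/(-27326) = 12818 - 1/27326 = 350264667/27326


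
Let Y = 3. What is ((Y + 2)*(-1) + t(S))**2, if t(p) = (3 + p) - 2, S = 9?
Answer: 25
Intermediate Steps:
t(p) = 1 + p
((Y + 2)*(-1) + t(S))**2 = ((3 + 2)*(-1) + (1 + 9))**2 = (5*(-1) + 10)**2 = (-5 + 10)**2 = 5**2 = 25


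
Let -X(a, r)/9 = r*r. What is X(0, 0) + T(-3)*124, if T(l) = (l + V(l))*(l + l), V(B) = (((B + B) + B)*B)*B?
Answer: 62496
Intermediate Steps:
V(B) = 3*B³ (V(B) = ((2*B + B)*B)*B = ((3*B)*B)*B = (3*B²)*B = 3*B³)
X(a, r) = -9*r² (X(a, r) = -9*r*r = -9*r²)
T(l) = 2*l*(l + 3*l³) (T(l) = (l + 3*l³)*(l + l) = (l + 3*l³)*(2*l) = 2*l*(l + 3*l³))
X(0, 0) + T(-3)*124 = -9*0² + ((-3)²*(2 + 6*(-3)²))*124 = -9*0 + (9*(2 + 6*9))*124 = 0 + (9*(2 + 54))*124 = 0 + (9*56)*124 = 0 + 504*124 = 0 + 62496 = 62496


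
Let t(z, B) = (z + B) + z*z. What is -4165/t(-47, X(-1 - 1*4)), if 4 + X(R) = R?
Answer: -4165/2153 ≈ -1.9345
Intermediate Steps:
X(R) = -4 + R
t(z, B) = B + z + z² (t(z, B) = (B + z) + z² = B + z + z²)
-4165/t(-47, X(-1 - 1*4)) = -4165/((-4 + (-1 - 1*4)) - 47 + (-47)²) = -4165/((-4 + (-1 - 4)) - 47 + 2209) = -4165/((-4 - 5) - 47 + 2209) = -4165/(-9 - 47 + 2209) = -4165/2153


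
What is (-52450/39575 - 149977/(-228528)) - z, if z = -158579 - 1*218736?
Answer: 136497165954407/361759824 ≈ 3.7731e+5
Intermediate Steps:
z = -377315 (z = -158579 - 218736 = -377315)
(-52450/39575 - 149977/(-228528)) - z = (-52450/39575 - 149977/(-228528)) - 1*(-377315) = (-52450*1/39575 - 149977*(-1/228528)) + 377315 = (-2098/1583 + 149977/228528) + 377315 = -242038153/361759824 + 377315 = 136497165954407/361759824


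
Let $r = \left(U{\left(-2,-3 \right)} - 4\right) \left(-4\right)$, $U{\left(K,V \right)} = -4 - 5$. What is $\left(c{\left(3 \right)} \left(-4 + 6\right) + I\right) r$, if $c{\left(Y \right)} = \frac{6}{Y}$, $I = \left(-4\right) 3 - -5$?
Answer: $-156$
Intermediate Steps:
$I = -7$ ($I = -12 + 5 = -7$)
$U{\left(K,V \right)} = -9$
$r = 52$ ($r = \left(-9 - 4\right) \left(-4\right) = \left(-13\right) \left(-4\right) = 52$)
$\left(c{\left(3 \right)} \left(-4 + 6\right) + I\right) r = \left(\frac{6}{3} \left(-4 + 6\right) - 7\right) 52 = \left(6 \cdot \frac{1}{3} \cdot 2 - 7\right) 52 = \left(2 \cdot 2 - 7\right) 52 = \left(4 - 7\right) 52 = \left(-3\right) 52 = -156$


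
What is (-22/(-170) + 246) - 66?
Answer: 15311/85 ≈ 180.13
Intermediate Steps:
(-22/(-170) + 246) - 66 = (-22*(-1/170) + 246) - 66 = (11/85 + 246) - 66 = 20921/85 - 66 = 15311/85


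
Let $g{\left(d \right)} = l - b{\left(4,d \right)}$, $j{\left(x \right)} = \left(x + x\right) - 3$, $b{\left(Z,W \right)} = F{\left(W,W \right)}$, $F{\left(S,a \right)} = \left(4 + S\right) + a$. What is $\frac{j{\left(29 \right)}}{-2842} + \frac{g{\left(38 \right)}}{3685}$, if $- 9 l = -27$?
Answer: $- \frac{38319}{952070} \approx -0.040248$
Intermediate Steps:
$F{\left(S,a \right)} = 4 + S + a$
$b{\left(Z,W \right)} = 4 + 2 W$ ($b{\left(Z,W \right)} = 4 + W + W = 4 + 2 W$)
$l = 3$ ($l = \left(- \frac{1}{9}\right) \left(-27\right) = 3$)
$j{\left(x \right)} = -3 + 2 x$ ($j{\left(x \right)} = 2 x - 3 = -3 + 2 x$)
$g{\left(d \right)} = -1 - 2 d$ ($g{\left(d \right)} = 3 - \left(4 + 2 d\right) = -1 - 2 d$)
$\frac{j{\left(29 \right)}}{-2842} + \frac{g{\left(38 \right)}}{3685} = \frac{-3 + 2 \cdot 29}{-2842} + \frac{-1 - 76}{3685} = \left(-3 + 58\right) \left(- \frac{1}{2842}\right) + \left(-1 - 76\right) \frac{1}{3685} = 55 \left(- \frac{1}{2842}\right) - \frac{7}{335} = - \frac{55}{2842} - \frac{7}{335} = - \frac{38319}{952070}$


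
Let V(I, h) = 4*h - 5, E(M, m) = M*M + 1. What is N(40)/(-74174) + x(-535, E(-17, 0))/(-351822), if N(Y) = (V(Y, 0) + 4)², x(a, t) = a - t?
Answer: 5070144/2174670419 ≈ 0.0023315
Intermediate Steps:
E(M, m) = 1 + M² (E(M, m) = M² + 1 = 1 + M²)
V(I, h) = -5 + 4*h
N(Y) = 1 (N(Y) = ((-5 + 4*0) + 4)² = ((-5 + 0) + 4)² = (-5 + 4)² = (-1)² = 1)
N(40)/(-74174) + x(-535, E(-17, 0))/(-351822) = 1/(-74174) + (-535 - (1 + (-17)²))/(-351822) = 1*(-1/74174) + (-535 - (1 + 289))*(-1/351822) = -1/74174 + (-535 - 1*290)*(-1/351822) = -1/74174 + (-535 - 290)*(-1/351822) = -1/74174 - 825*(-1/351822) = -1/74174 + 275/117274 = 5070144/2174670419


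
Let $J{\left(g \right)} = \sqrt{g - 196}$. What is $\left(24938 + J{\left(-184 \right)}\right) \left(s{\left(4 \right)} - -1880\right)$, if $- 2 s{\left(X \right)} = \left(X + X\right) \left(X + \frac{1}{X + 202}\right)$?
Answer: $\frac{4787846620}{103} + \frac{383980 i \sqrt{95}}{103} \approx 4.6484 \cdot 10^{7} + 36336.0 i$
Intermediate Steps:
$J{\left(g \right)} = \sqrt{-196 + g}$
$s{\left(X \right)} = - X \left(X + \frac{1}{202 + X}\right)$ ($s{\left(X \right)} = - \frac{\left(X + X\right) \left(X + \frac{1}{X + 202}\right)}{2} = - \frac{2 X \left(X + \frac{1}{202 + X}\right)}{2} = - X \left(X + \frac{1}{202 + X}\right)$)
$\left(24938 + J{\left(-184 \right)}\right) \left(s{\left(4 \right)} - -1880\right) = \left(24938 + \sqrt{-196 - 184}\right) \left(\left(-1\right) 4 \frac{1}{202 + 4} \left(1 + 4^{2} + 202 \cdot 4\right) - -1880\right) = \left(24938 + \sqrt{-380}\right) \left(\left(-1\right) 4 \cdot \frac{1}{206} \left(1 + 16 + 808\right) + \left(-12422 + 14302\right)\right) = \left(24938 + 2 i \sqrt{95}\right) \left(\left(-1\right) 4 \cdot \frac{1}{206} \cdot 825 + 1880\right) = \left(24938 + 2 i \sqrt{95}\right) \left(- \frac{1650}{103} + 1880\right) = \left(24938 + 2 i \sqrt{95}\right) \frac{191990}{103} = \frac{4787846620}{103} + \frac{383980 i \sqrt{95}}{103}$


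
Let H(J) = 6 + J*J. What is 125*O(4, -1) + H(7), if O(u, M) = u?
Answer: 555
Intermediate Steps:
H(J) = 6 + J**2
125*O(4, -1) + H(7) = 125*4 + (6 + 7**2) = 500 + (6 + 49) = 500 + 55 = 555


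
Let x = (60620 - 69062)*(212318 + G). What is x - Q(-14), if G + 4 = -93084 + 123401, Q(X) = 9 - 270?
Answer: -2048290641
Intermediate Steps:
Q(X) = -261
G = 30313 (G = -4 + (-93084 + 123401) = -4 + 30317 = 30313)
x = -2048290902 (x = (60620 - 69062)*(212318 + 30313) = -8442*242631 = -2048290902)
x - Q(-14) = -2048290902 - 1*(-261) = -2048290902 + 261 = -2048290641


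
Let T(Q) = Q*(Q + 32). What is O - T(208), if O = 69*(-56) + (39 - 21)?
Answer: -53766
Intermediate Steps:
T(Q) = Q*(32 + Q)
O = -3846 (O = -3864 + 18 = -3846)
O - T(208) = -3846 - 208*(32 + 208) = -3846 - 208*240 = -3846 - 1*49920 = -3846 - 49920 = -53766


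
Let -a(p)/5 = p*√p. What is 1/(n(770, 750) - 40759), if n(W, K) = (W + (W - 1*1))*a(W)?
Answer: 40759/27032698281028919 - 5925150*√770/27032698281028919 ≈ -6.0806e-9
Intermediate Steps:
a(p) = -5*p^(3/2) (a(p) = -5*p*√p = -5*p^(3/2))
n(W, K) = -5*W^(3/2)*(-1 + 2*W) (n(W, K) = (W + (W - 1*1))*(-5*W^(3/2)) = (W + (W - 1))*(-5*W^(3/2)) = (W + (-1 + W))*(-5*W^(3/2)) = (-1 + 2*W)*(-5*W^(3/2)) = -5*W^(3/2)*(-1 + 2*W))
1/(n(770, 750) - 40759) = 1/(770^(3/2)*(5 - 10*770) - 40759) = 1/((770*√770)*(5 - 7700) - 40759) = 1/((770*√770)*(-7695) - 40759) = 1/(-5925150*√770 - 40759) = 1/(-40759 - 5925150*√770)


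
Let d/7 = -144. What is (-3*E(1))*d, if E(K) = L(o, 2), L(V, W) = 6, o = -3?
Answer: 18144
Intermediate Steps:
d = -1008 (d = 7*(-144) = -1008)
E(K) = 6
(-3*E(1))*d = -3*6*(-1008) = -18*(-1008) = 18144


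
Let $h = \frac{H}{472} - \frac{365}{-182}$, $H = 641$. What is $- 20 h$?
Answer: $- \frac{722355}{10738} \approx -67.271$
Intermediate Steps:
$h = \frac{144471}{42952}$ ($h = \frac{641}{472} - \frac{365}{-182} = 641 \cdot \frac{1}{472} - - \frac{365}{182} = \frac{641}{472} + \frac{365}{182} = \frac{144471}{42952} \approx 3.3635$)
$- 20 h = \left(-20\right) \frac{144471}{42952} = - \frac{722355}{10738}$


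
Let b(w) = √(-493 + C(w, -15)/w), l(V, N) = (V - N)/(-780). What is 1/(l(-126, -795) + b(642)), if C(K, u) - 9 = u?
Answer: -6203860/3571356203 - 270400*I*√352779/3571356203 ≈ -0.0017371 - 0.04497*I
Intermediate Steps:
l(V, N) = -V/780 + N/780 (l(V, N) = (V - N)*(-1/780) = -V/780 + N/780)
C(K, u) = 9 + u
b(w) = √(-493 - 6/w) (b(w) = √(-493 + (9 - 15)/w) = √(-493 - 6/w))
1/(l(-126, -795) + b(642)) = 1/((-1/780*(-126) + (1/780)*(-795)) + √(-493 - 6/642)) = 1/((21/130 - 53/52) + √(-493 - 6*1/642)) = 1/(-223/260 + √(-493 - 1/107)) = 1/(-223/260 + √(-52752/107)) = 1/(-223/260 + 4*I*√352779/107)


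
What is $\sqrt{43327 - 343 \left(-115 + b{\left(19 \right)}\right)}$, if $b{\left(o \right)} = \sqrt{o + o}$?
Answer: $\sqrt{82772 - 343 \sqrt{38}} \approx 284.0$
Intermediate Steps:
$b{\left(o \right)} = \sqrt{2} \sqrt{o}$ ($b{\left(o \right)} = \sqrt{2 o} = \sqrt{2} \sqrt{o}$)
$\sqrt{43327 - 343 \left(-115 + b{\left(19 \right)}\right)} = \sqrt{43327 - 343 \left(-115 + \sqrt{2} \sqrt{19}\right)} = \sqrt{43327 - 343 \left(-115 + \sqrt{38}\right)} = \sqrt{43327 + \left(39445 - 343 \sqrt{38}\right)} = \sqrt{82772 - 343 \sqrt{38}}$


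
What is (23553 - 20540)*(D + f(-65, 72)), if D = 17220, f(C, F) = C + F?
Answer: 51904951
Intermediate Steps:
(23553 - 20540)*(D + f(-65, 72)) = (23553 - 20540)*(17220 + (-65 + 72)) = 3013*(17220 + 7) = 3013*17227 = 51904951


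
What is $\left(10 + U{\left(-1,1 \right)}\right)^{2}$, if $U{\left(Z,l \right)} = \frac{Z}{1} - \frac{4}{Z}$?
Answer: $169$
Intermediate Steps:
$U{\left(Z,l \right)} = Z - \frac{4}{Z}$ ($U{\left(Z,l \right)} = Z 1 - \frac{4}{Z} = Z - \frac{4}{Z}$)
$\left(10 + U{\left(-1,1 \right)}\right)^{2} = \left(10 - \left(1 + \frac{4}{-1}\right)\right)^{2} = \left(10 - -3\right)^{2} = \left(10 + \left(-1 + 4\right)\right)^{2} = \left(10 + 3\right)^{2} = 13^{2} = 169$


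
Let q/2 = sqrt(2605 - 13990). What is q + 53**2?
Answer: 2809 + 6*I*sqrt(1265) ≈ 2809.0 + 213.4*I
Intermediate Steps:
q = 6*I*sqrt(1265) (q = 2*sqrt(2605 - 13990) = 2*sqrt(-11385) = 2*(3*I*sqrt(1265)) = 6*I*sqrt(1265) ≈ 213.4*I)
q + 53**2 = 6*I*sqrt(1265) + 53**2 = 6*I*sqrt(1265) + 2809 = 2809 + 6*I*sqrt(1265)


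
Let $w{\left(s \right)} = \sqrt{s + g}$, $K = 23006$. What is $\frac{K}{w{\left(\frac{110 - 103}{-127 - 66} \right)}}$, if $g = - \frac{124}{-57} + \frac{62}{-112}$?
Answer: $\frac{46012 \sqrt{150443493438}}{976817} \approx 18270.0$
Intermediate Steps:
$g = \frac{5177}{3192}$ ($g = \left(-124\right) \left(- \frac{1}{57}\right) + 62 \left(- \frac{1}{112}\right) = \frac{124}{57} - \frac{31}{56} = \frac{5177}{3192} \approx 1.6219$)
$w{\left(s \right)} = \sqrt{\frac{5177}{3192} + s}$ ($w{\left(s \right)} = \sqrt{s + \frac{5177}{3192}} = \sqrt{\frac{5177}{3192} + s}$)
$\frac{K}{w{\left(\frac{110 - 103}{-127 - 66} \right)}} = \frac{23006}{\frac{1}{1596} \sqrt{4131246 + 2547216 \frac{110 - 103}{-127 - 66}}} = \frac{23006}{\frac{1}{1596} \sqrt{4131246 + 2547216 \frac{7}{-193}}} = \frac{23006}{\frac{1}{1596} \sqrt{4131246 + 2547216 \cdot 7 \left(- \frac{1}{193}\right)}} = \frac{23006}{\frac{1}{1596} \sqrt{4131246 + 2547216 \left(- \frac{7}{193}\right)}} = \frac{23006}{\frac{1}{1596} \sqrt{4131246 - \frac{17830512}{193}}} = \frac{23006}{\frac{1}{1596} \sqrt{\frac{779499966}{193}}} = \frac{23006}{\frac{1}{1596} \frac{\sqrt{150443493438}}{193}} = \frac{23006}{\frac{1}{308028} \sqrt{150443493438}} = 23006 \frac{2 \sqrt{150443493438}}{976817} = \frac{46012 \sqrt{150443493438}}{976817}$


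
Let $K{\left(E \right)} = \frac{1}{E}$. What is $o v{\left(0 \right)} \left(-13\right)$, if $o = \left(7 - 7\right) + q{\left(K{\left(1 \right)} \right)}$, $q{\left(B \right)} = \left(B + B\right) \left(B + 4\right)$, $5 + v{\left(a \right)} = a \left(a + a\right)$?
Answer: $650$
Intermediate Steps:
$v{\left(a \right)} = -5 + 2 a^{2}$ ($v{\left(a \right)} = -5 + a \left(a + a\right) = -5 + a 2 a = -5 + 2 a^{2}$)
$q{\left(B \right)} = 2 B \left(4 + B\right)$
$o = 10$ ($o = \left(7 - 7\right) + \frac{2 \left(4 + 1^{-1}\right)}{1} = 0 + 2 \cdot 1 \left(4 + 1\right) = 0 + 2 \cdot 1 \cdot 5 = 0 + 10 = 10$)
$o v{\left(0 \right)} \left(-13\right) = 10 \left(-5 + 2 \cdot 0^{2}\right) \left(-13\right) = 10 \left(-5 + 2 \cdot 0\right) \left(-13\right) = 10 \left(-5 + 0\right) \left(-13\right) = 10 \left(-5\right) \left(-13\right) = \left(-50\right) \left(-13\right) = 650$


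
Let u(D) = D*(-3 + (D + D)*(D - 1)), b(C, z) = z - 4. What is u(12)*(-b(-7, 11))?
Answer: -21924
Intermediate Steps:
b(C, z) = -4 + z
u(D) = D*(-3 + 2*D*(-1 + D)) (u(D) = D*(-3 + (2*D)*(-1 + D)) = D*(-3 + 2*D*(-1 + D)))
u(12)*(-b(-7, 11)) = (12*(-3 - 2*12 + 2*12²))*(-(-4 + 11)) = (12*(-3 - 24 + 2*144))*(-1*7) = (12*(-3 - 24 + 288))*(-7) = (12*261)*(-7) = 3132*(-7) = -21924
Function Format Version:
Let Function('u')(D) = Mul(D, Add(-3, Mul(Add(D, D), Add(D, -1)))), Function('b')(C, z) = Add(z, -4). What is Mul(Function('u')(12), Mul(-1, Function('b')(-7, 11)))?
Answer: -21924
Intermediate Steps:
Function('b')(C, z) = Add(-4, z)
Function('u')(D) = Mul(D, Add(-3, Mul(2, D, Add(-1, D)))) (Function('u')(D) = Mul(D, Add(-3, Mul(Mul(2, D), Add(-1, D)))) = Mul(D, Add(-3, Mul(2, D, Add(-1, D)))))
Mul(Function('u')(12), Mul(-1, Function('b')(-7, 11))) = Mul(Mul(12, Add(-3, Mul(-2, 12), Mul(2, Pow(12, 2)))), Mul(-1, Add(-4, 11))) = Mul(Mul(12, Add(-3, -24, Mul(2, 144))), Mul(-1, 7)) = Mul(Mul(12, Add(-3, -24, 288)), -7) = Mul(Mul(12, 261), -7) = Mul(3132, -7) = -21924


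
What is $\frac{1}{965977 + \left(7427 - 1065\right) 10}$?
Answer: $\frac{1}{1029597} \approx 9.7125 \cdot 10^{-7}$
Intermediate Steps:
$\frac{1}{965977 + \left(7427 - 1065\right) 10} = \frac{1}{965977 + 6362 \cdot 10} = \frac{1}{965977 + 63620} = \frac{1}{1029597}$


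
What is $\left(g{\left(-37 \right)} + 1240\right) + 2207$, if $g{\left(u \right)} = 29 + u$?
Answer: $3439$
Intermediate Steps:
$\left(g{\left(-37 \right)} + 1240\right) + 2207 = \left(\left(29 - 37\right) + 1240\right) + 2207 = \left(-8 + 1240\right) + 2207 = 1232 + 2207 = 3439$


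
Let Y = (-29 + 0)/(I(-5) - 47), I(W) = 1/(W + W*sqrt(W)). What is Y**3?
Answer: 6097250*(sqrt(5) - 7*I)/(-182352244*I + 25623695*sqrt(5)) ≈ 0.23441 + 0.0011144*I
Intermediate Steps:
I(W) = 1/(W + W**(3/2))
Y = -29/(-47 + 1/(-5 - 5*I*sqrt(5))) (Y = (-29 + 0)/(1/(-5 + (-5)**(3/2)) - 47) = -29/(1/(-5 - 5*I*sqrt(5)) - 47) = -29/(-47 + 1/(-5 - 5*I*sqrt(5))) ≈ 0.61658 + 0.00097712*I)
Y**3 = (204595/331821 + 145*I*sqrt(5)/331821)**3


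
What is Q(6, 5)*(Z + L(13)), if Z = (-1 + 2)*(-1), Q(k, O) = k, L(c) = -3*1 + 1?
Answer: -18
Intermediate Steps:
L(c) = -2 (L(c) = -3 + 1 = -2)
Z = -1 (Z = 1*(-1) = -1)
Q(6, 5)*(Z + L(13)) = 6*(-1 - 2) = 6*(-3) = -18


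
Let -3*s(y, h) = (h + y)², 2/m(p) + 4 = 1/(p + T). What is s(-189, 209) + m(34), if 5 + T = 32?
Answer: -32522/243 ≈ -133.84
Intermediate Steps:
T = 27 (T = -5 + 32 = 27)
m(p) = 2/(-4 + 1/(27 + p)) (m(p) = 2/(-4 + 1/(p + 27)) = 2/(-4 + 1/(27 + p)))
s(y, h) = -(h + y)²/3
s(-189, 209) + m(34) = -(209 - 189)²/3 + 2*(-27 - 1*34)/(107 + 4*34) = -⅓*20² + 2*(-27 - 34)/(107 + 136) = -⅓*400 + 2*(-61)/243 = -400/3 + 2*(1/243)*(-61) = -400/3 - 122/243 = -32522/243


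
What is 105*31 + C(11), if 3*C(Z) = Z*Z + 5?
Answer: 3297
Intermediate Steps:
C(Z) = 5/3 + Z**2/3 (C(Z) = (Z*Z + 5)/3 = (Z**2 + 5)/3 = (5 + Z**2)/3 = 5/3 + Z**2/3)
105*31 + C(11) = 105*31 + (5/3 + (1/3)*11**2) = 3255 + (5/3 + (1/3)*121) = 3255 + (5/3 + 121/3) = 3255 + 42 = 3297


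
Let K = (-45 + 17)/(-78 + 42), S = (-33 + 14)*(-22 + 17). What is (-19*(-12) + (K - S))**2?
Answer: 1449616/81 ≈ 17897.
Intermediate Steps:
S = 95 (S = -19*(-5) = 95)
K = 7/9 (K = -28/(-36) = -28*(-1/36) = 7/9 ≈ 0.77778)
(-19*(-12) + (K - S))**2 = (-19*(-12) + (7/9 - 1*95))**2 = (228 + (7/9 - 95))**2 = (228 - 848/9)**2 = (1204/9)**2 = 1449616/81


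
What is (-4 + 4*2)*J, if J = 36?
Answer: 144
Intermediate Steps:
(-4 + 4*2)*J = (-4 + 4*2)*36 = (-4 + 8)*36 = 4*36 = 144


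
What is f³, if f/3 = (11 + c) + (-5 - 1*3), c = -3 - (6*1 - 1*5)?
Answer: -27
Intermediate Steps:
c = -4 (c = -3 - (6 - 5) = -3 - 1*1 = -3 - 1 = -4)
f = -3 (f = 3*((11 - 4) + (-5 - 1*3)) = 3*(7 + (-5 - 3)) = 3*(7 - 8) = 3*(-1) = -3)
f³ = (-3)³ = -27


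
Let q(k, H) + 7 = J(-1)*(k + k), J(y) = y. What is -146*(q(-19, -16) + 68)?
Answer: -14454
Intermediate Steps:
q(k, H) = -7 - 2*k (q(k, H) = -7 - (k + k) = -7 - 2*k)
-146*(q(-19, -16) + 68) = -146*((-7 - 2*(-19)) + 68) = -146*((-7 + 38) + 68) = -146*(31 + 68) = -146*99 = -14454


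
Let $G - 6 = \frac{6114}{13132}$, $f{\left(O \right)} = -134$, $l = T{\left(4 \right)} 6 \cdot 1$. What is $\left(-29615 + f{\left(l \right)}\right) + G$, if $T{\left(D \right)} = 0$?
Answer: $- \frac{195289481}{6566} \approx -29743.0$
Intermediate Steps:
$l = 0$ ($l = 0 \cdot 6 \cdot 1 = 0 \cdot 1 = 0$)
$G = \frac{42453}{6566}$ ($G = 6 + \frac{6114}{13132} = 6 + 6114 \cdot \frac{1}{13132} = 6 + \frac{3057}{6566} = \frac{42453}{6566} \approx 6.4656$)
$\left(-29615 + f{\left(l \right)}\right) + G = \left(-29615 - 134\right) + \frac{42453}{6566} = -29749 + \frac{42453}{6566} = - \frac{195289481}{6566}$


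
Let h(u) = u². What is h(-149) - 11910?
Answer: 10291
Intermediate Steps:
h(-149) - 11910 = (-149)² - 11910 = 22201 - 11910 = 10291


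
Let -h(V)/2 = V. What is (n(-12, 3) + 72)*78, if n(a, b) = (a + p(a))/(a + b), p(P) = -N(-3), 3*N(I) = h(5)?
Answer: 51220/9 ≈ 5691.1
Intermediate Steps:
h(V) = -2*V
N(I) = -10/3 (N(I) = (-2*5)/3 = (⅓)*(-10) = -10/3)
p(P) = 10/3 (p(P) = -1*(-10/3) = 10/3)
n(a, b) = (10/3 + a)/(a + b) (n(a, b) = (a + 10/3)/(a + b) = (10/3 + a)/(a + b))
(n(-12, 3) + 72)*78 = ((10/3 - 12)/(-12 + 3) + 72)*78 = (-26/3/(-9) + 72)*78 = (-⅑*(-26/3) + 72)*78 = (26/27 + 72)*78 = (1970/27)*78 = 51220/9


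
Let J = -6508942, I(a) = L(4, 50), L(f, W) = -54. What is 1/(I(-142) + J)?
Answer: -1/6508996 ≈ -1.5363e-7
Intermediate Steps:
I(a) = -54
1/(I(-142) + J) = 1/(-54 - 6508942) = 1/(-6508996) = -1/6508996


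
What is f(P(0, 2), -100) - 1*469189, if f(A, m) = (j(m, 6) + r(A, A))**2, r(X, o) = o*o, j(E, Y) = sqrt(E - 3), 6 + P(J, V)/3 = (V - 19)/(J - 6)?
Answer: -7378351/16 + 361*I*sqrt(103)/2 ≈ -4.6115e+5 + 1831.9*I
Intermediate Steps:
P(J, V) = -18 + 3*(-19 + V)/(-6 + J) (P(J, V) = -18 + 3*((V - 19)/(J - 6)) = -18 + 3*((-19 + V)/(-6 + J)) = -18 + 3*(-19 + V)/(-6 + J))
j(E, Y) = sqrt(-3 + E)
r(X, o) = o**2
f(A, m) = (A**2 + sqrt(-3 + m))**2 (f(A, m) = (sqrt(-3 + m) + A**2)**2 = (A**2 + sqrt(-3 + m))**2)
f(P(0, 2), -100) - 1*469189 = ((3*(17 + 2 - 6*0)/(-6 + 0))**2 + sqrt(-3 - 100))**2 - 1*469189 = ((3*(17 + 2 + 0)/(-6))**2 + sqrt(-103))**2 - 469189 = ((3*(-1/6)*19)**2 + I*sqrt(103))**2 - 469189 = ((-19/2)**2 + I*sqrt(103))**2 - 469189 = (361/4 + I*sqrt(103))**2 - 469189 = -469189 + (361/4 + I*sqrt(103))**2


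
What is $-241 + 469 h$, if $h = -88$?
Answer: $-41513$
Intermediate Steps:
$-241 + 469 h = -241 + 469 \left(-88\right) = -241 - 41272 = -41513$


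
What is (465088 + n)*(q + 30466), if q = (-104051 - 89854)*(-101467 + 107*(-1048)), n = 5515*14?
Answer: 22461289116715938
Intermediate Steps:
n = 77210
q = 41418689715 (q = -193905*(-101467 - 112136) = -193905*(-213603) = 41418689715)
(465088 + n)*(q + 30466) = (465088 + 77210)*(41418689715 + 30466) = 542298*41418720181 = 22461289116715938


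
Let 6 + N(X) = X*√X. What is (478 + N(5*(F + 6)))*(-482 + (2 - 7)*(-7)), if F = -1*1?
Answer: -266859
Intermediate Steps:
F = -1
N(X) = -6 + X^(3/2) (N(X) = -6 + X*√X = -6 + X^(3/2))
(478 + N(5*(F + 6)))*(-482 + (2 - 7)*(-7)) = (478 + (-6 + (5*(-1 + 6))^(3/2)))*(-482 + (2 - 7)*(-7)) = (478 + (-6 + (5*5)^(3/2)))*(-482 - 5*(-7)) = (478 + (-6 + 25^(3/2)))*(-482 + 35) = (478 + (-6 + 125))*(-447) = (478 + 119)*(-447) = 597*(-447) = -266859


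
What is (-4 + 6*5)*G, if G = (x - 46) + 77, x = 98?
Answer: 3354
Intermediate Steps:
G = 129 (G = (98 - 46) + 77 = 52 + 77 = 129)
(-4 + 6*5)*G = (-4 + 6*5)*129 = (-4 + 30)*129 = 26*129 = 3354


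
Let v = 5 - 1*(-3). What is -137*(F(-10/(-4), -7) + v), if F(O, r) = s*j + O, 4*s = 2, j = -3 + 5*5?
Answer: -5891/2 ≈ -2945.5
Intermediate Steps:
j = 22 (j = -3 + 25 = 22)
s = ½ (s = (¼)*2 = ½ ≈ 0.50000)
v = 8 (v = 5 + 3 = 8)
F(O, r) = 11 + O (F(O, r) = (½)*22 + O = 11 + O)
-137*(F(-10/(-4), -7) + v) = -137*((11 - 10/(-4)) + 8) = -137*((11 - 10*(-¼)) + 8) = -137*((11 + 5/2) + 8) = -137*(27/2 + 8) = -137*43/2 = -5891/2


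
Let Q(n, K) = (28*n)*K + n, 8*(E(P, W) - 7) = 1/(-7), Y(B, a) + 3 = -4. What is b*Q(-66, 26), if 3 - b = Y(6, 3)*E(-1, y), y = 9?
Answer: -9983655/4 ≈ -2.4959e+6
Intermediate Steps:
Y(B, a) = -7 (Y(B, a) = -3 - 4 = -7)
E(P, W) = 391/56 (E(P, W) = 7 + (1/(-7))/8 = 7 + (1*(-⅐))/8 = 7 + (⅛)*(-⅐) = 7 - 1/56 = 391/56)
b = 415/8 (b = 3 - (-7)*391/56 = 3 - 1*(-391/8) = 3 + 391/8 = 415/8 ≈ 51.875)
Q(n, K) = n + 28*K*n (Q(n, K) = 28*K*n + n = n + 28*K*n)
b*Q(-66, 26) = 415*(-66*(1 + 28*26))/8 = 415*(-66*(1 + 728))/8 = 415*(-66*729)/8 = (415/8)*(-48114) = -9983655/4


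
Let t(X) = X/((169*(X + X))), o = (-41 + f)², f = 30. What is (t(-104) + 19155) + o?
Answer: 6515289/338 ≈ 19276.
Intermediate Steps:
o = 121 (o = (-41 + 30)² = (-11)² = 121)
t(X) = 1/338 (t(X) = X/((169*(2*X))) = X/((338*X)) = X*(1/(338*X)) = 1/338)
(t(-104) + 19155) + o = (1/338 + 19155) + 121 = 6474391/338 + 121 = 6515289/338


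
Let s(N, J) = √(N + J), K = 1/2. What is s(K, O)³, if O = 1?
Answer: 3*√6/4 ≈ 1.8371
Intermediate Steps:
K = ½ ≈ 0.50000
s(N, J) = √(J + N)
s(K, O)³ = (√(1 + ½))³ = (√(3/2))³ = (√6/2)³ = 3*√6/4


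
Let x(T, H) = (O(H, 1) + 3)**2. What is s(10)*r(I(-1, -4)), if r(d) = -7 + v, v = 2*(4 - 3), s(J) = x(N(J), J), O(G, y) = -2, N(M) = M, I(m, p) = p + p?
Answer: -5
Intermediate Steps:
I(m, p) = 2*p
x(T, H) = 1 (x(T, H) = (-2 + 3)**2 = 1**2 = 1)
s(J) = 1
v = 2 (v = 2*1 = 2)
r(d) = -5 (r(d) = -7 + 2 = -5)
s(10)*r(I(-1, -4)) = 1*(-5) = -5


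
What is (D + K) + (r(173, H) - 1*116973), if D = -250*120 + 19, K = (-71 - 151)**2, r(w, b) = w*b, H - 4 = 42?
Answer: -89712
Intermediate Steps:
H = 46 (H = 4 + 42 = 46)
r(w, b) = b*w
K = 49284 (K = (-222)**2 = 49284)
D = -29981 (D = -30000 + 19 = -29981)
(D + K) + (r(173, H) - 1*116973) = (-29981 + 49284) + (46*173 - 1*116973) = 19303 + (7958 - 116973) = 19303 - 109015 = -89712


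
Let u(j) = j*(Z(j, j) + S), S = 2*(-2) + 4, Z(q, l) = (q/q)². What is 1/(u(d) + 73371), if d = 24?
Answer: 1/73395 ≈ 1.3625e-5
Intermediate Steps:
Z(q, l) = 1 (Z(q, l) = 1² = 1)
S = 0 (S = -4 + 4 = 0)
u(j) = j (u(j) = j*(1 + 0) = j*1 = j)
1/(u(d) + 73371) = 1/(24 + 73371) = 1/73395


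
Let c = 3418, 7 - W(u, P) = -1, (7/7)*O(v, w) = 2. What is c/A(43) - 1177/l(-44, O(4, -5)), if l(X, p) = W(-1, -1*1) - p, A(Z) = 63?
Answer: -17881/126 ≈ -141.91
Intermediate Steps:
O(v, w) = 2
W(u, P) = 8 (W(u, P) = 7 - 1*(-1) = 7 + 1 = 8)
l(X, p) = 8 - p
c/A(43) - 1177/l(-44, O(4, -5)) = 3418/63 - 1177/(8 - 1*2) = 3418*(1/63) - 1177/(8 - 2) = 3418/63 - 1177/6 = -17881/126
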